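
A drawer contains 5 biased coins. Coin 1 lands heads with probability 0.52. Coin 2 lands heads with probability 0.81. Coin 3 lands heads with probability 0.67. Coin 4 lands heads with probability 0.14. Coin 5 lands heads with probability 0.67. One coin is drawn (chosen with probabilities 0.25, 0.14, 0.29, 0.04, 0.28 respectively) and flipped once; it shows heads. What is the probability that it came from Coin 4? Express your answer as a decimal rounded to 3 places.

Posterior probability ≈ 0.009

P(heads|C1) = 0.52; P(heads|C2) = 0.81; P(heads|C3) = 0.67; P(heads|C4) = 0.14; P(heads|C5) = 0.67.
Prior × likelihood for each source: 0.25·0.52=0.1300, 0.14·0.81=0.1134, 0.29·0.67=0.1943, 0.04·0.14=0.005600, 0.28·0.67=0.1876. Summing gives P(heads) = 0.63090.
P(Coin 4 | heads) = 0.005600 / 0.63090 = 0.009.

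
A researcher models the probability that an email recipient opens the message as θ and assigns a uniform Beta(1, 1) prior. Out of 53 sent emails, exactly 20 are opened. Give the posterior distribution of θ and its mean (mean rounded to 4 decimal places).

Posterior: Beta(21, 34); mean ≈ 0.3818

The binomial likelihood is conjugate to the Beta prior: with 20 successes and 33 failures, the posterior is Beta(1+20, 1+33) = Beta(21, 34).
E[θ | data] = 21/(21+34) = 0.3818.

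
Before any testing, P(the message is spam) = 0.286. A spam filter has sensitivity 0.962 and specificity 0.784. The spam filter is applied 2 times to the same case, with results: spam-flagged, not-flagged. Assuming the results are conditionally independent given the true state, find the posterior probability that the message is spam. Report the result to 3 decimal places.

Posterior P(H) ≈ 0.080

With H the event that the message is spam, the joint likelihood of the observed sequence is P(data|H) = 0.962·0.038 = 0.036556 and P(data|¬H) = 0.216·0.784 = 0.16934.
Bayes: P(H|data) = 0.286·0.036556 / (0.286·0.036556 + 0.714·0.16934) = 0.010455/0.13137 = 0.0796.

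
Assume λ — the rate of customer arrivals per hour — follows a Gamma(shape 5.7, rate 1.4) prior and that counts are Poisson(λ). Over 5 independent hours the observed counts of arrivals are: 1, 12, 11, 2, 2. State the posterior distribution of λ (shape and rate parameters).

Posterior: Gamma(shape=33.7, rate=6.4)

The Poisson likelihood adds the total count to the shape and the number of exposure periods to the rate. Here ∑xᵢ = 28 and n = 5, so shape 5.7→33.7 and rate 1.4→6.4.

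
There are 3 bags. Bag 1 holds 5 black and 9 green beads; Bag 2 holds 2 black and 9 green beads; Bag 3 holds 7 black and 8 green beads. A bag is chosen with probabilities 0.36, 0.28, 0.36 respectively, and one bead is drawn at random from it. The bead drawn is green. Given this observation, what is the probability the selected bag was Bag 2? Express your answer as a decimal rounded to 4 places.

Tabulate prior·likelihood by source: [1] prior 0.36, lik 0.6429, product 0.2314; [2] prior 0.28, lik 0.8182, product 0.2291; [3] prior 0.36, lik 0.5333, product 0.1920.
Normalizing constant = 0.65252; the posterior for Bag 2 is its product over the sum, 0.2291/0.65252 = 0.3511.

Posterior probability ≈ 0.3511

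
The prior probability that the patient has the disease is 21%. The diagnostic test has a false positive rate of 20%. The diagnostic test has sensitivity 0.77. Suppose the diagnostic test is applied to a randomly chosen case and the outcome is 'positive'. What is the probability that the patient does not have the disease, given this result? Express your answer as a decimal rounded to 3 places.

Write H for 'the patient has the disease'. Prior odds H:¬H = 0.21/0.79 = 0.26582. For the 'positive' outcome, the likelihood ratio is 0.77/0.2 = 3.8500.
Posterior odds = 0.26582 × 3.8500 = 1.0234, so P(H|E) = 1.0234/(1+1.0234) = 0.506. Then P(¬H|E) = 1 − 0.506 = 0.494.

P(¬H | E) ≈ 0.494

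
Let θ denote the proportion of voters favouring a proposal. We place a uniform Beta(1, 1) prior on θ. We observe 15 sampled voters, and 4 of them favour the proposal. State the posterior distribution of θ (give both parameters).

Observing 4 successes and 11 failures updates Beta(1, 1) by adding the success and failure counts to the two shape parameters: α = 1+4 = 5, β = 1+11 = 12.

Posterior: Beta(5, 12)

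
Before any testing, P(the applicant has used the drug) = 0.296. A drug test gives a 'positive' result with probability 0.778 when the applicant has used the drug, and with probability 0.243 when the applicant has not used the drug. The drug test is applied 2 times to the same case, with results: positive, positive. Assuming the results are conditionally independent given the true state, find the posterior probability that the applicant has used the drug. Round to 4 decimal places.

Posterior P(H) ≈ 0.8117

With H the event that the applicant has used the drug, the joint likelihood of the observed sequence is P(data|H) = 0.778·0.778 = 0.60528 and P(data|¬H) = 0.243·0.243 = 0.059049.
Bayes: P(H|data) = 0.296·0.60528 / (0.296·0.60528 + 0.704·0.059049) = 0.17916/0.22073 = 0.8117.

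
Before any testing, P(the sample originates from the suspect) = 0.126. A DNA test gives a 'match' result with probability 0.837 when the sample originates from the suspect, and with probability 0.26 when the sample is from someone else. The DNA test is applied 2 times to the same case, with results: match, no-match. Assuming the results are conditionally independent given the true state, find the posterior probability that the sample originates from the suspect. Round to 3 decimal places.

With H the event that the sample originates from the suspect, the joint likelihood of the observed sequence is P(data|H) = 0.837·0.163 = 0.13643 and P(data|¬H) = 0.26·0.74 = 0.19240.
Bayes: P(H|data) = 0.126·0.13643 / (0.126·0.13643 + 0.874·0.19240) = 0.017190/0.18535 = 0.0927.

Posterior P(H) ≈ 0.093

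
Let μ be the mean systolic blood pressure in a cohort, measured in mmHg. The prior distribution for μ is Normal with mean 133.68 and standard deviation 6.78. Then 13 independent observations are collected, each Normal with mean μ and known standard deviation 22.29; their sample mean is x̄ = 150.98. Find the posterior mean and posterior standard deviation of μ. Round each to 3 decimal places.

With known σ, the Normal prior is conjugate. Weight on the data is w = (n/σ²)/(n/σ² + 1/τ₀²) = 0.0261651/(0.0261651+0.0217541) = 0.54603.
Posterior mean = w·x̄ + (1−w)·μ₀ = 0.54603·150.98 + 0.45397·133.68 = 143.126. Posterior variance = 1/(0.0261651+0.0217541) = 20.8685, so SD = 4.568.

Posterior mean ≈ 143.126; posterior SD ≈ 4.568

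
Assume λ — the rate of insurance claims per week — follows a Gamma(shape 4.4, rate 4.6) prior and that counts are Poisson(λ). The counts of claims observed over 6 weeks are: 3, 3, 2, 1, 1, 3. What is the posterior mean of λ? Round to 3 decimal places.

Total count ∑xᵢ = 13 over n = 6 weeks.
Gamma is conjugate to the Poisson likelihood: posterior is Gamma(shape = 4.4+13 = 17.4, rate = 4.6+6 = 10.6).
E[λ | data] = 17.4/10.6 = 1.642.

Posterior mean ≈ 1.642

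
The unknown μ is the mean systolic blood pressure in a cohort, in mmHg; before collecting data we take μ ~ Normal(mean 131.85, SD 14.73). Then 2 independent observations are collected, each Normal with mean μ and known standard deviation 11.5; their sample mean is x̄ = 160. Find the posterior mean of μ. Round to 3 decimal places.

With known σ, the Normal prior is conjugate. Weight on the data is w = (n/σ²)/(n/σ² + 1/τ₀²) = 0.0151229/(0.0151229+0.00460887) = 0.76642.
Posterior mean = w·x̄ + (1−w)·μ₀ = 0.76642·160 + 0.23358·131.85 = 153.425.

Posterior mean ≈ 153.425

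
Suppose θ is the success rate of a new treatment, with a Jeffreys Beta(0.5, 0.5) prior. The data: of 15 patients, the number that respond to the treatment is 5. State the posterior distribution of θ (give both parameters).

Posterior: Beta(5.5, 10.5)

Observing 5 successes and 10 failures updates Beta(0.5, 0.5) by adding the success and failure counts to the two shape parameters: α = 0.5+5 = 5.5, β = 0.5+10 = 10.5.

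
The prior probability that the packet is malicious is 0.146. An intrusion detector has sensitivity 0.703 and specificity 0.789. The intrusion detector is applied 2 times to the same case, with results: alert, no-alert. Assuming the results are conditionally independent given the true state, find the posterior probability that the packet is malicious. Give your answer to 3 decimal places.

With H the event that the packet is malicious, the joint likelihood of the observed sequence is P(data|H) = 0.703·0.297 = 0.20879 and P(data|¬H) = 0.211·0.789 = 0.16648.
Bayes: P(H|data) = 0.146·0.20879 / (0.146·0.20879 + 0.854·0.16648) = 0.030483/0.17266 = 0.1766.

Posterior P(H) ≈ 0.177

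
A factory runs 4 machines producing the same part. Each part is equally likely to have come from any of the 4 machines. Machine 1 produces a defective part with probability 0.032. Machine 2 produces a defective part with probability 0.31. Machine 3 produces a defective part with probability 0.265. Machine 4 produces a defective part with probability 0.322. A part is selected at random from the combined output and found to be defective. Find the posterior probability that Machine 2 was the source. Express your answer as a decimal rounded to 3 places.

Posterior probability ≈ 0.334

Tabulate prior·likelihood by source: [1] prior 0.25, lik 0.032, product 0.008000; [2] prior 0.25, lik 0.31, product 0.07750; [3] prior 0.25, lik 0.265, product 0.06625; [4] prior 0.25, lik 0.322, product 0.08050.
Normalizing constant = 0.23225; the posterior for Machine 2 is its product over the sum, 0.07750/0.23225 = 0.334.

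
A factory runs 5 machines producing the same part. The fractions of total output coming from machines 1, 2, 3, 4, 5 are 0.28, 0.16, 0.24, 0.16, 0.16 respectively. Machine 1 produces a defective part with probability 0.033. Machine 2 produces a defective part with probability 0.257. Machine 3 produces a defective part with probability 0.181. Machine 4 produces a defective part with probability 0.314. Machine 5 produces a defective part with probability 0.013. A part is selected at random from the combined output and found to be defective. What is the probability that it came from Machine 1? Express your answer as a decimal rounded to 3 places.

Posterior probability ≈ 0.063

Tabulate prior·likelihood by source: [1] prior 0.28, lik 0.033, product 0.009240; [2] prior 0.16, lik 0.257, product 0.04112; [3] prior 0.24, lik 0.181, product 0.04344; [4] prior 0.16, lik 0.314, product 0.05024; [5] prior 0.16, lik 0.013, product 0.002080.
Normalizing constant = 0.14612; the posterior for Machine 1 is its product over the sum, 0.009240/0.14612 = 0.063.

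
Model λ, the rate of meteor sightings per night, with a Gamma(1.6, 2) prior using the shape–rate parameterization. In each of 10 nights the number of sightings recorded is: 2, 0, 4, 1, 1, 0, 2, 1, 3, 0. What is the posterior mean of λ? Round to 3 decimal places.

Total count ∑xᵢ = 14 over n = 10 nights.
Gamma is conjugate to the Poisson likelihood: posterior is Gamma(shape = 1.6+14 = 15.6, rate = 2+10 = 12).
E[λ | data] = 15.6/12 = 1.300.

Posterior mean ≈ 1.300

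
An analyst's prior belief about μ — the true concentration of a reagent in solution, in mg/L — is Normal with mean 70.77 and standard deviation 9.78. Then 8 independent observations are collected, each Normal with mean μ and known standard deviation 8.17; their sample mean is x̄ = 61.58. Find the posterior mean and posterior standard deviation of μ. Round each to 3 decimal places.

Posterior mean ≈ 62.317; posterior SD ≈ 2.770

With known σ, the Normal prior is conjugate. Weight on the data is w = (n/σ²)/(n/σ² + 1/τ₀²) = 0.119852/(0.119852+0.0104550) = 0.91977.
Posterior mean = w·x̄ + (1−w)·μ₀ = 0.91977·61.58 + 0.080233·70.77 = 62.317. Posterior variance = 1/(0.119852+0.0104550) = 7.67418, so SD = 2.770.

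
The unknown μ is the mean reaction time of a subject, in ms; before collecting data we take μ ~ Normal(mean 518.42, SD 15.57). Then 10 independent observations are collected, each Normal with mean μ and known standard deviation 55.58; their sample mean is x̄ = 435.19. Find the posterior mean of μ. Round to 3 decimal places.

Posterior mean ≈ 481.824

Prior precision 1/τ₀² = 1/15.57² = 0.00412499; data precision n/σ² = 10/55.58² = 0.00323715.
Posterior precision = 0.00412499 + 0.00323715 = 0.00736214.
Posterior mean = (0.00412499·518.42 + 0.00323715·435.19) / 0.00736214 = 481.824.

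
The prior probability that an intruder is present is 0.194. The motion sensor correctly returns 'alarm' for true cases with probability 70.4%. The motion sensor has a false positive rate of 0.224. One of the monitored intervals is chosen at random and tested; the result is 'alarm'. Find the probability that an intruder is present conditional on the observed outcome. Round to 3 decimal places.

Write H for 'an intruder is present'. Prior odds H:¬H = 0.194/0.806 = 0.24069. For the 'alarm' outcome, the likelihood ratio is 0.704/0.224 = 3.1429.
Posterior odds = 0.24069 × 3.1429 = 0.75647, so P(H|E) = 0.75647/(1+0.75647) = 0.431.

P(H | E) ≈ 0.431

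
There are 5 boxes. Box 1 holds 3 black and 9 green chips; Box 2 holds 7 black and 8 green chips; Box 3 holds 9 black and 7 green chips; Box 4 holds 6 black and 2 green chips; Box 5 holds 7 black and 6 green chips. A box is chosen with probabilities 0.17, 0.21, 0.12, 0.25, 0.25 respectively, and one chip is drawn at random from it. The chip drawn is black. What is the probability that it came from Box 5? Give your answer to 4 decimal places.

Tabulate prior·likelihood by source: [1] prior 0.17, lik 0.25, product 0.04250; [2] prior 0.21, lik 0.4667, product 0.09800; [3] prior 0.12, lik 0.5625, product 0.06750; [4] prior 0.25, lik 0.75, product 0.1875; [5] prior 0.25, lik 0.5385, product 0.1346.
Normalizing constant = 0.53012; the posterior for Box 5 is its product over the sum, 0.1346/0.53012 = 0.2539.

Posterior probability ≈ 0.2539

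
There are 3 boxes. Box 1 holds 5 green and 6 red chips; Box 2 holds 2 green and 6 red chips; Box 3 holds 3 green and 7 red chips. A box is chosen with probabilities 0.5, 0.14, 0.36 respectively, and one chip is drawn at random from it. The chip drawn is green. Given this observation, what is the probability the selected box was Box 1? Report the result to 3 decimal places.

P(green|Box 1) = 0.4545; P(green|Box 2) = 0.25; P(green|Box 3) = 0.3.
Prior × likelihood for each source: 0.5·0.4545=0.2273, 0.14·0.25=0.03500, 0.36·0.3=0.1080. Summing gives P(green) = 0.37027.
P(Box 1 | green) = 0.2273 / 0.37027 = 0.614.

Posterior probability ≈ 0.614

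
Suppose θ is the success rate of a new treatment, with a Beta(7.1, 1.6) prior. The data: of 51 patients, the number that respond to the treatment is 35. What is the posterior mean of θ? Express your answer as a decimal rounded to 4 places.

The binomial likelihood is conjugate to the Beta prior: with 35 successes and 16 failures, the posterior is Beta(7.1+35, 1.6+16) = Beta(42.1, 17.6).
Posterior mean = α/(α+β) = 42.1/59.7 = 0.7052.

Posterior mean ≈ 0.7052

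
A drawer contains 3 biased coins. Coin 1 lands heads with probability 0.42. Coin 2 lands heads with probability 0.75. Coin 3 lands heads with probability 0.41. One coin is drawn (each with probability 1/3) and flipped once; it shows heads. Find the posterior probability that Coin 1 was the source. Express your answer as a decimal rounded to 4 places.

Posterior probability ≈ 0.2658

P(heads|C1) = 0.42; P(heads|C2) = 0.75; P(heads|C3) = 0.41.
Prior × likelihood for each source: 0.333333·0.42=0.1400, 0.333333·0.75=0.2500, 0.333333·0.41=0.1367. Summing gives P(heads) = 0.52667.
P(Coin 1 | heads) = 0.1400 / 0.52667 = 0.2658.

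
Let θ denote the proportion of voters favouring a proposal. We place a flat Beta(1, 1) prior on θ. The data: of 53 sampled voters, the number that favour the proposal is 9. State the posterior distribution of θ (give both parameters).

Posterior: Beta(10, 45)

The binomial likelihood is conjugate to the Beta prior: with 9 successes and 44 failures, the posterior is Beta(1+9, 1+44) = Beta(10, 45).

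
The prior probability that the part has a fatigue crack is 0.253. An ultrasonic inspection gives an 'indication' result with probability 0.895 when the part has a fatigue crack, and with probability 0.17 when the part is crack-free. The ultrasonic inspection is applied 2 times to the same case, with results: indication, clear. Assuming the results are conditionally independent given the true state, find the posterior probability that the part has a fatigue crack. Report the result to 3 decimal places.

Let H be the event that the part has a fatigue crack; start with P(H) = 0.253. P('indication'|H) = 0.895, P('indication'|¬H) = 0.17.
Update on result 1 ('indication'): P(H) ← 0.895·0.2530 / (0.895·0.2530 + 0.17·0.7470) = 0.22643/0.35342 = 0.6407.
Update on result 2 ('clear'): P(H) ← 0.105·0.6407 / (0.105·0.6407 + 0.83·0.3593) = 0.067272/0.36550 = 0.1841.

Posterior P(H) ≈ 0.184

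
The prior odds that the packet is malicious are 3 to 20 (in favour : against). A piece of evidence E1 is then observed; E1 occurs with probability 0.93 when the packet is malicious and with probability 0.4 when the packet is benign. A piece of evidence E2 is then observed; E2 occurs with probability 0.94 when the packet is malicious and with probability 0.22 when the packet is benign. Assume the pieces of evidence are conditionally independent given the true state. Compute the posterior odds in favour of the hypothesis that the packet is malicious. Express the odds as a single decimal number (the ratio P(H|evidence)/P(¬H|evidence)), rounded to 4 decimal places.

Prior odds = 3/20 = 0.15000.
Likelihood ratio for E1 = 0.93/0.4 = 2.3250.
Likelihood ratio for E2 = 0.94/0.22 = 4.2727.
Posterior odds = prior odds × LR₁ × LR₂ = 1.4901.

Posterior odds ≈ 1.4901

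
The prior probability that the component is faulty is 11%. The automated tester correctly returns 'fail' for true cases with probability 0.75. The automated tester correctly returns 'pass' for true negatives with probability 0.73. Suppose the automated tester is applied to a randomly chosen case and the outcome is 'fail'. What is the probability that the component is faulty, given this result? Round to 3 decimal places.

Write H for 'the component is faulty'. Prior odds H:¬H = 0.11/0.89 = 0.12360. For the 'fail' outcome, the likelihood ratio is 0.75/0.27 = 2.7778.
Posterior odds = 0.12360 × 2.7778 = 0.34332, so P(H|E) = 0.34332/(1+0.34332) = 0.256.

P(H | E) ≈ 0.256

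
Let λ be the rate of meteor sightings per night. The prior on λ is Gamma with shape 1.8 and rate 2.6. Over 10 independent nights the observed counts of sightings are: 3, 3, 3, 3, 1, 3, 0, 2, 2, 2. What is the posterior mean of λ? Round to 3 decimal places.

Total count ∑xᵢ = 22 over n = 10 nights.
Gamma is conjugate to the Poisson likelihood: posterior is Gamma(shape = 1.8+22 = 23.8, rate = 2.6+10 = 12.6).
Posterior mean = shape/rate = 23.8/12.6 = 1.889.

Posterior mean ≈ 1.889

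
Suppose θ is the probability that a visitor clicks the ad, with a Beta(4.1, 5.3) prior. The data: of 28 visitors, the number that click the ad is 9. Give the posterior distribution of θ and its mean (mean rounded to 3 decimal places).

Posterior: Beta(13.1, 24.3); mean ≈ 0.350

The binomial likelihood is conjugate to the Beta prior: with 9 successes and 19 failures, the posterior is Beta(4.1+9, 5.3+19) = Beta(13.1, 24.3).
Posterior mean = α/(α+β) = 13.1/37.4 = 0.350.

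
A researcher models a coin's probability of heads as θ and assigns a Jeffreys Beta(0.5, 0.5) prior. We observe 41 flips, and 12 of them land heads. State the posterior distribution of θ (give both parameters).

Observing 12 successes and 29 failures updates Beta(0.5, 0.5) by adding the success and failure counts to the two shape parameters: α = 0.5+12 = 12.5, β = 0.5+29 = 29.5.

Posterior: Beta(12.5, 29.5)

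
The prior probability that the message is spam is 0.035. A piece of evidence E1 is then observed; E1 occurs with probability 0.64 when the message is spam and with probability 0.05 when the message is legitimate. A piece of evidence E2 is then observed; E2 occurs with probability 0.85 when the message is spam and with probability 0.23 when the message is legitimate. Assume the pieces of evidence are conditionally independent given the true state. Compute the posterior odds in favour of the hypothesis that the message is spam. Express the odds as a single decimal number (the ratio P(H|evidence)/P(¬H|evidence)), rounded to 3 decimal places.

Prior odds = 0.035/(1−0.035) = 0.036269. In log-odds, ln(0.036269) = -3.3168.
Add log likelihood ratios: ln(12.800) + ln(3.6957) = 3.8566.
Posterior log-odds = 0.53982, so posterior odds = exp(0.53982) = 1.7157.

Posterior odds ≈ 1.716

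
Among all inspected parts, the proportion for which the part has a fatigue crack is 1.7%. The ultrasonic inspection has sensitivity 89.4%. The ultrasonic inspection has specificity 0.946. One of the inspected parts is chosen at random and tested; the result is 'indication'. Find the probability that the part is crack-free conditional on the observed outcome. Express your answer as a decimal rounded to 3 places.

Let H be the event that the part has a fatigue crack. P(H) = 0.017, so P(¬H) = 0.983. With E the 'indication' result, P(E|H) = 0.894 and P(E|¬H) = 0.054.
P(E) = 0.894·0.017 + 0.054·0.983 = 0.015198 + 0.053082 = 0.068280.
By Bayes' theorem, P(H|E) = 0.015198 / 0.068280 = 0.223. Hence P(¬H|E) = 1 − 0.223 = 0.777.

P(¬H | E) ≈ 0.777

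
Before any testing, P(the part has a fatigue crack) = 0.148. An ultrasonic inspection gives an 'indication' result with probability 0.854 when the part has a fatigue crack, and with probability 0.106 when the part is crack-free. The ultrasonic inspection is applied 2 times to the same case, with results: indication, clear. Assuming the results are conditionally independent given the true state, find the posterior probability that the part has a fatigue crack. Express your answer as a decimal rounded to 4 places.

Posterior P(H) ≈ 0.1860

Let H be the event that the part has a fatigue crack; start with P(H) = 0.148. P('indication'|H) = 0.854, P('indication'|¬H) = 0.106.
Update on result 1 ('indication'): P(H) ← 0.854·0.1480 / (0.854·0.1480 + 0.106·0.8520) = 0.12639/0.21670 = 0.5832.
Update on result 2 ('clear'): P(H) ← 0.146·0.5832 / (0.146·0.5832 + 0.894·0.4168) = 0.085154/0.45773 = 0.1860.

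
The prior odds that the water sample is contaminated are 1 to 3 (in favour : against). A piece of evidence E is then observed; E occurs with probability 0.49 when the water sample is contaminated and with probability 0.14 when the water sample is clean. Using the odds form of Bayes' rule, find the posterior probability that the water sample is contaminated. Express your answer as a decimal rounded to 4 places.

Prior odds = 1/3 = 0.33333. In log-odds, ln(0.33333) = -1.0986.
Add log likelihood ratio: ln(3.5000) = 1.2528.
Posterior log-odds = 0.15415, so posterior odds = exp(0.15415) = 1.1667. Converting, P(H|E) = 1.1667/2.1667 = 0.5385.

Posterior probability ≈ 0.5385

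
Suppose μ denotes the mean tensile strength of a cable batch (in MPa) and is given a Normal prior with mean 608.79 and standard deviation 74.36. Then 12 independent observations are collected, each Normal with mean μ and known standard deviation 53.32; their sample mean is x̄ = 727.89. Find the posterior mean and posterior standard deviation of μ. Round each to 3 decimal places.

Posterior mean ≈ 722.997; posterior SD ≈ 15.073

Prior precision 1/τ₀² = 1/74.36² = 0.00018085; data precision n/σ² = 12/53.32² = 0.00422086.
Posterior precision = 0.00018085 + 0.00422086 = 0.00440171, giving posterior SD = 1/√0.00440171 = 15.073.
Posterior mean = (0.00018085·608.79 + 0.00422086·727.89) / 0.00440171 = 722.997.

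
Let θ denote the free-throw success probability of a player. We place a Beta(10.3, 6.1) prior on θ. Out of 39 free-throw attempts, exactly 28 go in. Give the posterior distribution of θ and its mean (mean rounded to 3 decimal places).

The binomial likelihood is conjugate to the Beta prior: with 28 successes and 11 failures, the posterior is Beta(10.3+28, 6.1+11) = Beta(38.3, 17.1).
Posterior mean = α/(α+β) = 38.3/55.4 = 0.691.

Posterior: Beta(38.3, 17.1); mean ≈ 0.691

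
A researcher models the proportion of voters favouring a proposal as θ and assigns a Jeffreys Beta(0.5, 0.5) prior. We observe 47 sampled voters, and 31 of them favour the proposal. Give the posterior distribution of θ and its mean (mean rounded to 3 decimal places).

The binomial likelihood is conjugate to the Beta prior: with 31 successes and 16 failures, the posterior is Beta(0.5+31, 0.5+16) = Beta(31.5, 16.5).
Posterior mean = α/(α+β) = 31.5/48 = 0.656.

Posterior: Beta(31.5, 16.5); mean ≈ 0.656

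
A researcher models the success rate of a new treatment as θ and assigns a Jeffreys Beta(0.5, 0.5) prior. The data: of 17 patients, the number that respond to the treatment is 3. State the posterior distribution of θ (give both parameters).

Posterior: Beta(3.5, 14.5)

Observing 3 successes and 14 failures updates Beta(0.5, 0.5) by adding the success and failure counts to the two shape parameters: α = 0.5+3 = 3.5, β = 0.5+14 = 14.5.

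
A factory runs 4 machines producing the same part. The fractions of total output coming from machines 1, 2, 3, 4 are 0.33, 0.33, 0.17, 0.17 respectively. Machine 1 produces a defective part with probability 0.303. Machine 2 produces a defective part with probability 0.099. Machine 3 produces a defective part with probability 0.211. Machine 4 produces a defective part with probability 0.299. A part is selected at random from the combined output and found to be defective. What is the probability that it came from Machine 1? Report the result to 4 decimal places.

P(defective|M1) = 0.303; P(defective|M2) = 0.099; P(defective|M3) = 0.211; P(defective|M4) = 0.299.
Prior × likelihood for each source: 0.33·0.303=0.09999, 0.33·0.099=0.03267, 0.17·0.211=0.03587, 0.17·0.299=0.05083. Summing gives P(defective) = 0.21936.
P(Machine 1 | defective) = 0.09999 / 0.21936 = 0.4558.

Posterior probability ≈ 0.4558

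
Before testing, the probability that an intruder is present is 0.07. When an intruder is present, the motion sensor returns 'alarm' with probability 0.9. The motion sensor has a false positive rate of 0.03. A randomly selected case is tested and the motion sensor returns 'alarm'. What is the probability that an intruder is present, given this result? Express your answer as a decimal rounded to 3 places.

P(H | E) ≈ 0.693

Write H for 'an intruder is present'. Prior odds H:¬H = 0.07/0.93 = 0.075269. For the 'alarm' outcome, the likelihood ratio is 0.9/0.03 = 30.000.
Posterior odds = 0.075269 × 30.000 = 2.2581, so P(H|E) = 2.2581/(1+2.2581) = 0.693.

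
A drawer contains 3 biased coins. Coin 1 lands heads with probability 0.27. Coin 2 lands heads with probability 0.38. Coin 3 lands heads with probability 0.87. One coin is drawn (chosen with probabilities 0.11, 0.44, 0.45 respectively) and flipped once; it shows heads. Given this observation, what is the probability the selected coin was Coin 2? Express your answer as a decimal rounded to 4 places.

Tabulate prior·likelihood by source: [1] prior 0.11, lik 0.27, product 0.02970; [2] prior 0.44, lik 0.38, product 0.1672; [3] prior 0.45, lik 0.87, product 0.3915.
Normalizing constant = 0.58840; the posterior for Coin 2 is its product over the sum, 0.1672/0.58840 = 0.2842.

Posterior probability ≈ 0.2842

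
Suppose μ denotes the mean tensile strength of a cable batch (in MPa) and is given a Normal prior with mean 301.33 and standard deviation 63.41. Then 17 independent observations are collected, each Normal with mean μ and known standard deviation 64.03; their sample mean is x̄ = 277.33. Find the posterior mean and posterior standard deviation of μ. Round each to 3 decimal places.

Posterior mean ≈ 278.688; posterior SD ≈ 15.084

With known σ, the Normal prior is conjugate. Weight on the data is w = (n/σ²)/(n/σ² + 1/τ₀²) = 0.00414650/(0.00414650+0.00024870) = 0.94341.
Posterior mean = w·x̄ + (1−w)·μ₀ = 0.94341·277.33 + 0.056585·301.33 = 278.688. Posterior variance = 1/(0.00414650+0.00024870) = 227.521, so SD = 15.084.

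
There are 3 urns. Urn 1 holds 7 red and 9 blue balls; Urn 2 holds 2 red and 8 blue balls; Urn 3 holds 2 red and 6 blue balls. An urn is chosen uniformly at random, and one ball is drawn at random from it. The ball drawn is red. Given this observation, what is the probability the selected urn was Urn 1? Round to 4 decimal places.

Posterior probability ≈ 0.4930

P(red|Urn 1) = 0.4375; P(red|Urn 2) = 0.2; P(red|Urn 3) = 0.25.
Prior × likelihood for each source: 0.333333·0.4375=0.1458, 0.333333·0.2=0.06667, 0.333333·0.25=0.08333. Summing gives P(red) = 0.29583.
P(Urn 1 | red) = 0.1458 / 0.29583 = 0.4930.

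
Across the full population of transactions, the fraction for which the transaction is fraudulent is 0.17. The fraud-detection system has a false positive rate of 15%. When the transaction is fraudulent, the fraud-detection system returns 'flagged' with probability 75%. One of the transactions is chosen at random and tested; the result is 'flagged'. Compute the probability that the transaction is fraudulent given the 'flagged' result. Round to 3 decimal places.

Let H be the event that the transaction is fraudulent. P(H) = 0.17, so P(¬H) = 0.83. With E the 'flagged' result, P(E|H) = 0.75 and P(E|¬H) = 0.15.
P(E) = 0.75·0.17 + 0.15·0.83 = 0.12750 + 0.12450 = 0.25200.
By Bayes' theorem, P(H|E) = 0.12750 / 0.25200 = 0.506.

P(H | E) ≈ 0.506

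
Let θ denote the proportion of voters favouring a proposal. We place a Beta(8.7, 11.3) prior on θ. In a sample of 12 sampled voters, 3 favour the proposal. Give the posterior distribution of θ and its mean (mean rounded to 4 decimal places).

Observing 3 successes and 9 failures updates Beta(8.7, 11.3) by adding the success and failure counts to the two shape parameters: α = 8.7+3 = 11.7, β = 11.3+9 = 20.3.
E[θ | data] = 11.7/(11.7+20.3) = 0.3656.

Posterior: Beta(11.7, 20.3); mean ≈ 0.3656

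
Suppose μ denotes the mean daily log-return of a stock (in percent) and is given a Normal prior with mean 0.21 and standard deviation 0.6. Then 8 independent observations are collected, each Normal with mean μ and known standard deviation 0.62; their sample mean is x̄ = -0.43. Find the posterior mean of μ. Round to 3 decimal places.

Posterior mean ≈ -0.355

Prior precision 1/τ₀² = 1/0.6² = 2.77778; data precision n/σ² = 8/0.62² = 20.8117.
Posterior precision = 2.77778 + 20.8117 = 23.5894.
Posterior mean = (2.77778·0.21 + 20.8117·-0.43) / 23.5894 = -0.355.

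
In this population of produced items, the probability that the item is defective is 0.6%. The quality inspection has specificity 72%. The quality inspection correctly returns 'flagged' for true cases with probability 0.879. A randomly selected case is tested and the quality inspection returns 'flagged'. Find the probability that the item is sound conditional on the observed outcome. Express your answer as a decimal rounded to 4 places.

P(¬H | E) ≈ 0.9814

Let H be the event that the item is defective. P(H) = 0.006, so P(¬H) = 0.994. With E the 'flagged' result, P(E|H) = 0.879 and P(E|¬H) = 0.28.
P(E) = 0.879·0.006 + 0.28·0.994 = 0.0052740 + 0.27832 = 0.28359.
By Bayes' theorem, P(H|E) = 0.0052740 / 0.28359 = 0.0186. Hence P(¬H|E) = 1 − 0.0186 = 0.9814.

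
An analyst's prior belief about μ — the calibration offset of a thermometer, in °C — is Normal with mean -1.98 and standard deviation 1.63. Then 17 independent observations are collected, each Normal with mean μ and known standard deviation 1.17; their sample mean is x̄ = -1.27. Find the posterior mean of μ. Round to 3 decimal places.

Prior precision 1/τ₀² = 1/1.63² = 0.376378; data precision n/σ² = 17/1.17² = 12.4187.
Posterior precision = 0.376378 + 12.4187 = 12.7951.
Posterior mean = (0.376378·-1.98 + 12.4187·-1.27) / 12.7951 = -1.291.

Posterior mean ≈ -1.291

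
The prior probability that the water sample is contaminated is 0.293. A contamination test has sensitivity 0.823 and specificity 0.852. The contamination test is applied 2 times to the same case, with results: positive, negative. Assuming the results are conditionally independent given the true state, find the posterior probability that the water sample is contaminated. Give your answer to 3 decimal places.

Posterior P(H) ≈ 0.324

With H the event that the water sample is contaminated, the joint likelihood of the observed sequence is P(data|H) = 0.823·0.177 = 0.14567 and P(data|¬H) = 0.148·0.852 = 0.12610.
Bayes: P(H|data) = 0.293·0.14567 / (0.293·0.14567 + 0.707·0.12610) = 0.042682/0.13183 = 0.3238.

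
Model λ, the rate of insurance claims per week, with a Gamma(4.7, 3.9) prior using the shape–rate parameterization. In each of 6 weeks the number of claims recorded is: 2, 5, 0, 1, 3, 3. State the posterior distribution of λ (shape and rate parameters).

Posterior: Gamma(shape=18.7, rate=9.9)

Total count ∑xᵢ = 14 over n = 6 weeks.
Gamma is conjugate to the Poisson likelihood: posterior is Gamma(shape = 4.7+14 = 18.7, rate = 3.9+6 = 9.9).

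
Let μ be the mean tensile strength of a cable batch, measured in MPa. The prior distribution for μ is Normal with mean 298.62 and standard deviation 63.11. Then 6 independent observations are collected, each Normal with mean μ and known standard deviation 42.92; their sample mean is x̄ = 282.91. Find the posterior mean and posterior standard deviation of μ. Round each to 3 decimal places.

Prior precision 1/τ₀² = 1/63.11² = 0.00025108; data precision n/σ² = 6/42.92² = 0.00325711.
Posterior precision = 0.00025108 + 0.00325711 = 0.00350818, giving posterior SD = 1/√0.00350818 = 16.883.
Posterior mean = (0.00025108·298.62 + 0.00325711·282.91) / 0.00350818 = 284.034.

Posterior mean ≈ 284.034; posterior SD ≈ 16.883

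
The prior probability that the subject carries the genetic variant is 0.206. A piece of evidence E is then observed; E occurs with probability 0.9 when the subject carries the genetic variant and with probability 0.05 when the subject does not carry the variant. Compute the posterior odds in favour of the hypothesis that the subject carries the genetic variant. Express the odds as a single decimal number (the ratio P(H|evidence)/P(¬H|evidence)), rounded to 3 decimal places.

Prior odds = 0.206/(1−0.206) = 0.25945. In log-odds, ln(0.25945) = -1.3492.
Add log likelihood ratio: ln(18.000) = 2.8904.
Posterior log-odds = 1.5412, so posterior odds = exp(1.5412) = 4.6700.

Posterior odds ≈ 4.670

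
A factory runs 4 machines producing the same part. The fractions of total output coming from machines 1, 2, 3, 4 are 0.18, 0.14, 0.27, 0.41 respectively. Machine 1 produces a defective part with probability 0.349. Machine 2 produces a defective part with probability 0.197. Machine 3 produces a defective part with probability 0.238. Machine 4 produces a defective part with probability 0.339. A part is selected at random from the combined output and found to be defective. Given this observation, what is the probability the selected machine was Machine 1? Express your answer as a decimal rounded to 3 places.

Posterior probability ≈ 0.214

P(defective|M1) = 0.349; P(defective|M2) = 0.197; P(defective|M3) = 0.238; P(defective|M4) = 0.339.
Prior × likelihood for each source: 0.18·0.349=0.06282, 0.14·0.197=0.02758, 0.27·0.238=0.06426, 0.41·0.339=0.1390. Summing gives P(defective) = 0.29365.
P(Machine 1 | defective) = 0.06282 / 0.29365 = 0.214.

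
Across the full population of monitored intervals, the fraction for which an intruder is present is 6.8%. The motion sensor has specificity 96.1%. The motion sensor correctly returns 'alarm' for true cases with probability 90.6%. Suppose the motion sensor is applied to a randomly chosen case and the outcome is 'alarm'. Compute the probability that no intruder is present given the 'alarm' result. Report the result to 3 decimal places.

Let H be the event that an intruder is present. P(H) = 0.068, so P(¬H) = 0.932. With E the 'alarm' result, P(E|H) = 0.906 and P(E|¬H) = 0.039.
P(E) = 0.906·0.068 + 0.039·0.932 = 0.061608 + 0.036348 = 0.097956.
By Bayes' theorem, P(H|E) = 0.061608 / 0.097956 = 0.629. Hence P(¬H|E) = 1 − 0.629 = 0.371.

P(¬H | E) ≈ 0.371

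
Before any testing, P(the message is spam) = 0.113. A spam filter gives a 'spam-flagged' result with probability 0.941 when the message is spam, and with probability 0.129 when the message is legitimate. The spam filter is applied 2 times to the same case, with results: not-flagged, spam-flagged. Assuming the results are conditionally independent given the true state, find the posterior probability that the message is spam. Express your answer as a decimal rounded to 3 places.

Posterior P(H) ≈ 0.059

With H the event that the message is spam, the joint likelihood of the observed sequence is P(data|H) = 0.059·0.941 = 0.055519 and P(data|¬H) = 0.871·0.129 = 0.11236.
Bayes: P(H|data) = 0.113·0.055519 / (0.113·0.055519 + 0.887·0.11236) = 0.0062736/0.10594 = 0.0592.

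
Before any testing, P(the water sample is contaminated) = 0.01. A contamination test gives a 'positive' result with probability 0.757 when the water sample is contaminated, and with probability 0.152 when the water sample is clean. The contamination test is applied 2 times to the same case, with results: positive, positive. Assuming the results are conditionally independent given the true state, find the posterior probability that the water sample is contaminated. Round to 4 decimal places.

Posterior P(H) ≈ 0.2003

With H the event that the water sample is contaminated, the joint likelihood of the observed sequence is P(data|H) = 0.757·0.757 = 0.57305 and P(data|¬H) = 0.152·0.152 = 0.023104.
Bayes: P(H|data) = 0.01·0.57305 / (0.01·0.57305 + 0.99·0.023104) = 0.0057305/0.028603 = 0.2003.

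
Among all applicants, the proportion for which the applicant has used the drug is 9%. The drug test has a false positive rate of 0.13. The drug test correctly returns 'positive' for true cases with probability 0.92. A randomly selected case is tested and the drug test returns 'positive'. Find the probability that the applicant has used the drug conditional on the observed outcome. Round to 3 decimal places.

Write H for 'the applicant has used the drug'. Prior odds H:¬H = 0.09/0.91 = 0.098901. For the 'positive' outcome, the likelihood ratio is 0.92/0.13 = 7.0769.
Posterior odds = 0.098901 × 7.0769 = 0.69992, so P(H|E) = 0.69992/(1+0.69992) = 0.412.

P(H | E) ≈ 0.412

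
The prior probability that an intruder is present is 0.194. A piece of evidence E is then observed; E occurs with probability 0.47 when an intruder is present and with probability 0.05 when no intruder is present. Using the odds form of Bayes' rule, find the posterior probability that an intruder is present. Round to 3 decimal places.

Posterior probability ≈ 0.693

Prior odds = 0.194/(1−0.194) = 0.24069.
Likelihood ratio for E = 0.47/0.05 = 9.4000.
Posterior odds = prior odds × LR = 2.2625.
Posterior probability = odds/(1+odds) = 2.2625/3.2625 = 0.693.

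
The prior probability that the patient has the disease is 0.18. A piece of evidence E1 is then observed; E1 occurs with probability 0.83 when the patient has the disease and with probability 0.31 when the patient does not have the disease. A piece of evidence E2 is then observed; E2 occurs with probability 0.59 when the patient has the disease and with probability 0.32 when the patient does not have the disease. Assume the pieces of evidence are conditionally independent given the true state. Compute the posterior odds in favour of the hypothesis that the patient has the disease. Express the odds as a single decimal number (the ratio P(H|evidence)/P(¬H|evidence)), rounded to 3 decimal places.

Prior odds = 0.18/(1−0.18) = 0.21951. In log-odds, ln(0.21951) = -1.5163.
Add log likelihood ratios: ln(2.6774) + ln(1.8437) = 1.5967.
Posterior log-odds = 0.080307, so posterior odds = exp(0.080307) = 1.0836.

Posterior odds ≈ 1.084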